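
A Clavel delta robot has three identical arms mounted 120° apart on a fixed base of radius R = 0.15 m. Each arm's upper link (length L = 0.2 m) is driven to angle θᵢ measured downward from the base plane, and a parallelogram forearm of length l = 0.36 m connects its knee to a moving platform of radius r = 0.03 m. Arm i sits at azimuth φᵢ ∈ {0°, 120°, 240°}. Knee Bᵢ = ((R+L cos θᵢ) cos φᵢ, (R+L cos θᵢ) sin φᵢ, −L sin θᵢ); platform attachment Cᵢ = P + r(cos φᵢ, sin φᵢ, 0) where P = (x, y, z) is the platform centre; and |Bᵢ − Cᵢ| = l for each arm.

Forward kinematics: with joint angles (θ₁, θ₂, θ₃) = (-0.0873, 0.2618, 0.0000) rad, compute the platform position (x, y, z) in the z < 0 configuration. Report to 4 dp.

O1 = (0.3192·cos0.0°, 0.3192·sin0.0°, 0.0174) = (0.3192, 0.0000, 0.0174)
O2 = (0.3132·cos120.0°, 0.3132·sin120.0°, -0.0518) = (-0.1566, 0.2712, -0.0518)
φ3=240.0°: virtual centre (-0.1600, -0.2771, 0.0000), radius l
subtract pairs → two planes through P
plane₁₂: -0.9517x+0.5425y+-0.1384z = -0.0015
det = 1.0474;  x = 0.0007+-0.0913z,  y = -0.0015+0.0950z
into |P−O₁|² = l²: 1.0174z² + 0.0230z + -0.0278 = 0;  Δ = 0.1137;  z = -0.1770 or 0.1544 → z<0 root = -0.1770
x = 0.0168, y = -0.0183

(0.0168, -0.0183, -0.1770)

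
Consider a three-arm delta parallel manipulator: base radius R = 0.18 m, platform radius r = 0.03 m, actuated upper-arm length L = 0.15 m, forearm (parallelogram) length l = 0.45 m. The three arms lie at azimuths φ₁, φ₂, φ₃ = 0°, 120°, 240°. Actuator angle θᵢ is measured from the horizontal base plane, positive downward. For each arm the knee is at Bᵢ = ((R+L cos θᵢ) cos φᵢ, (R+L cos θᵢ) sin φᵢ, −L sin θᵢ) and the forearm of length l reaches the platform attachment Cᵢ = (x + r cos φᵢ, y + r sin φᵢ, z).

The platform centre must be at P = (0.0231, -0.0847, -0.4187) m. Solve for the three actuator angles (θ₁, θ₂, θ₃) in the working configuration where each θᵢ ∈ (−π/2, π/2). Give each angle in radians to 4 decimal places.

θ₁ = 0.4364, θ₂ = 0.8731, θ₃ = 0.2620

φ1=0.0° → target in arm frame (0.0231, -0.0847)
  e−x'=0.1269;  (l²−L²−(e−x')²−y'²−z²)/2L = -0.0620
  √(A²+B²)=0.4375;  θ1 = -1.2765+1.7129 ≈ 0.4364
φ2=120.0° → target in arm frame (-0.0849, 0.0223)
  e−x'=0.2349;  (l²−L²−(e−x')²−y'²−z²)/2L = -0.1700
  θ2 = atan2(B,A) + arccos(C/0.4801) = 0.8731
φ3=240.0° → target in arm frame (0.0618, 0.0624)
  A cos θ + B sin θ = C:  0.0882·cos θ + -0.4187·sin θ = -0.0233
  √(A²+B²)=0.4279;  θ3 = -1.3632+1.6252 ≈ 0.2620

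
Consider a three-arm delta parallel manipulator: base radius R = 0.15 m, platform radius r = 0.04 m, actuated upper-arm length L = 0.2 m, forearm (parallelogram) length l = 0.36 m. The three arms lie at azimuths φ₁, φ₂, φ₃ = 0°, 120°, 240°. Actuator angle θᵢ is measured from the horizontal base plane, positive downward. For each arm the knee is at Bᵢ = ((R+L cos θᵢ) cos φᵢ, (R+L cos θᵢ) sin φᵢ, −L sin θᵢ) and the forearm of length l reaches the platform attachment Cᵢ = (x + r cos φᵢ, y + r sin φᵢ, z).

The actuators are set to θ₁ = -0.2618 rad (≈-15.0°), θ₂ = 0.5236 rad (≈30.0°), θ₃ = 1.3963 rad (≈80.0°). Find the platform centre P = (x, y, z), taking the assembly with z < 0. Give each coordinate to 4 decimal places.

(0.1669, 0.1381, -0.2515)

φ1=0.0°: virtual centre (0.3032, 0.0000, 0.0518), radius l
φ2=120.0°: virtual centre (-0.1416, 0.2453, -0.1000), radius l
arm 3 at φ=240.0°: e+L cos θ3 = 0.1447;  S3 = (-0.0724, -0.1253, -0.1970)
|S₂|²−|S₁|² = -0.0044;  |S₃|²−|S₁|² = -0.0349
plane₁₂: -0.8896x+0.4905y+-0.3035z = -0.0044
det = 0.5914;  x = 0.0308+-0.5412z,  y = 0.0469+-0.3628z
sphere 1 gives Az²+Bz+C=0 with A=1.4245, B=0.1574, C=-0.0505;  B²−4AC=0.3126;  roots -0.2515, 0.1410;  negative root z = -0.2515
x = 0.1669, y = 0.1381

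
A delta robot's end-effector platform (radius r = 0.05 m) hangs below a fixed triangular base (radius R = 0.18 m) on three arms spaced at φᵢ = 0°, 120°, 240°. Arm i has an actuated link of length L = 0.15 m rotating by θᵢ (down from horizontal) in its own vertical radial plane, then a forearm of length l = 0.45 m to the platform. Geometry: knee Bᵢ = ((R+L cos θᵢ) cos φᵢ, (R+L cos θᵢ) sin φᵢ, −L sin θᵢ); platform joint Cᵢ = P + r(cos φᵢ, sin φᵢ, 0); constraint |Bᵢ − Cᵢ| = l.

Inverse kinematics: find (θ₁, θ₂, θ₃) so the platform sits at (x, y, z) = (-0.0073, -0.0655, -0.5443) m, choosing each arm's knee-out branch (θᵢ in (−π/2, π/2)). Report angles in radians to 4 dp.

rotate P by −φ1: (-0.0073, -0.0655, -0.5443)
  A=0.1373, B=-0.5443, C=(l²−L²−A²−y'²−z²)/(2L)=-0.4647
  √(A²+B²)=0.5613;  θ1 = -1.3237+2.5460 ≈ 1.2223
rotate P by −φ2: (-0.0531, 0.0391, -0.5443)
  e−x'=0.1831;  (l²−L²−(e−x')²−y'²−z²)/2L = -0.5044
  √(A²+B²)=0.5743;  θ2 = -1.2463+2.6430 ≈ 1.3967
φ3=240.0° → target in arm frame (0.0604, 0.0264)
  A=0.0696, B=-0.5443, C=(l²−L²−A²−y'²−z²)/(2L)=-0.4060
  θ3 = atan2(B,A) + arccos(C/0.5487) = 0.9602

θ₁ = 1.2223, θ₂ = 1.3967, θ₃ = 0.9602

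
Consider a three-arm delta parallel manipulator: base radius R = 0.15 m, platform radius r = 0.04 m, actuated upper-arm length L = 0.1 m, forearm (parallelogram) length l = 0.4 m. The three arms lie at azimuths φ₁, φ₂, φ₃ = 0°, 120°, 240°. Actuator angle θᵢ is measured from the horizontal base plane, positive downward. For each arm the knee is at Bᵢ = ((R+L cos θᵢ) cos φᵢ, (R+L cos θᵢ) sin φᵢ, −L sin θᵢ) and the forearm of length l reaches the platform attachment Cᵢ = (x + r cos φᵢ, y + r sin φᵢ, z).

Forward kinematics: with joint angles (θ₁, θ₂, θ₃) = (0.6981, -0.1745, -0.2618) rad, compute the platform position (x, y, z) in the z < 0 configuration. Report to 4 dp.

(-0.1072, -0.0077, -0.3356)

arm 1 at φ=0.0°: ρ1 = 0.1866;  S1 = (0.1866, 0.0000, -0.0643)
φ2=120.0°: virtual centre (-0.1042, 0.1806, 0.0174), radius l
S3 = (0.2066·cos240.0°, 0.2066·sin240.0°, 0.0259) = (-0.1033, -0.1789, 0.0259)
eliminate P² terms by subtracting sphere 1 from 2 and 3
linear system: -0.5817x+0.3611y = 0.0048−0.1633z; -0.5798x+-0.3578y = 0.0044−0.1803z
Cramer: x(z) = -0.0079+0.2959z;  y(z) = 0.0006+0.0245z
into |P−S₁|² = l²: 1.0881z² + 0.0135z + -0.1180 = 0;  Δ = 0.5139;  z = -0.3356 or 0.3232 → z<0 root = -0.3356
x = -0.1072, y = -0.0077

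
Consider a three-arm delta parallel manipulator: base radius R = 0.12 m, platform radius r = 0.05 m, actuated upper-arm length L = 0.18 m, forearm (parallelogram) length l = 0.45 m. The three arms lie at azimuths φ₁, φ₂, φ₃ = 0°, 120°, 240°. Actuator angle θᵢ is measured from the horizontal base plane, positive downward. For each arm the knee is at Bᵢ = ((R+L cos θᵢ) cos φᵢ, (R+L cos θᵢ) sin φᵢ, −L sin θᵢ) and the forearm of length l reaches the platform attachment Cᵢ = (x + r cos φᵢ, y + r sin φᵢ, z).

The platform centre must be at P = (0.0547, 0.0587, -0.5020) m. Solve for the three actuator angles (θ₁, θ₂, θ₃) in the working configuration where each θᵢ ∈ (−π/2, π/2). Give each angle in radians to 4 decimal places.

rotate P by −φ1: (0.0547, 0.0587, -0.5020)
  e−x'=0.0153;  (l²−L²−(e−x')²−y'²−z²)/2L = -0.2377
  γ=atan2(-0.5020,0.0153)=-1.5403;  ψ=arccos(-0.4734)=2.0639;  θ1=γ+ψ≈0.5236
φ2=120.0° → target in arm frame (0.0235, -0.0767)
  e−x'=0.0465;  (l²−L²−(e−x')²−y'²−z²)/2L = -0.2499
  θ2 = atan2(B,A) + arccos(C/0.5042) = 0.6110
rotate P by −φ3: (-0.0782, 0.0180, -0.5020)
  e−x'=0.1482;  (l²−L²−(e−x')²−y'²−z²)/2L = -0.2894
  γ=atan2(-0.5020,0.1482)=-1.2838;  ψ=arccos(-0.5529)=2.1567;  θ3=γ+ψ≈0.8729

θ₁ = 0.5236, θ₂ = 0.6110, θ₃ = 0.8729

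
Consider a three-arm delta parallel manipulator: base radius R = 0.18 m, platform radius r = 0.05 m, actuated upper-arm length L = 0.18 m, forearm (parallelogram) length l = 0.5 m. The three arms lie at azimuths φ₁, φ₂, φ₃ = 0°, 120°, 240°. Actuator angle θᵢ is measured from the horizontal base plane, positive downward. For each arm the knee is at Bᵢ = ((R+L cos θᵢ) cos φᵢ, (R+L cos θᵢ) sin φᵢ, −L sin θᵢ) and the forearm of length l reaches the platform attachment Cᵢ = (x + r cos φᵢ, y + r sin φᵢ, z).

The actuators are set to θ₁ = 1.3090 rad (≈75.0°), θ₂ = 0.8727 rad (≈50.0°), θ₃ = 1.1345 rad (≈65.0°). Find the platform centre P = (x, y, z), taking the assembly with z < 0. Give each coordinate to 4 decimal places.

φ1=0.0°: virtual centre (0.1766, 0.0000, -0.1739), radius l
φ2=120.0°: virtual centre (-0.1228, 0.2128, -0.1379), radius l
φ3=240.0°: virtual centre (-0.1030, -0.1785, -0.1631), radius l
subtract pairs → two planes through P
plane₁₂: -0.5989x+0.4256y+0.0719z = 0.0180
Cramer: x(z) = -0.0214+0.0771z;  y(z) = 0.0121-0.0606z
sphere 1 gives Az²+Bz+C=0 with A=1.0096, B=0.3158, C=-0.1804;  B²−4AC=0.8283;  roots -0.6071, 0.2944;  negative root z = -0.6071
x = -0.0682, y = 0.0489

(-0.0682, 0.0489, -0.6071)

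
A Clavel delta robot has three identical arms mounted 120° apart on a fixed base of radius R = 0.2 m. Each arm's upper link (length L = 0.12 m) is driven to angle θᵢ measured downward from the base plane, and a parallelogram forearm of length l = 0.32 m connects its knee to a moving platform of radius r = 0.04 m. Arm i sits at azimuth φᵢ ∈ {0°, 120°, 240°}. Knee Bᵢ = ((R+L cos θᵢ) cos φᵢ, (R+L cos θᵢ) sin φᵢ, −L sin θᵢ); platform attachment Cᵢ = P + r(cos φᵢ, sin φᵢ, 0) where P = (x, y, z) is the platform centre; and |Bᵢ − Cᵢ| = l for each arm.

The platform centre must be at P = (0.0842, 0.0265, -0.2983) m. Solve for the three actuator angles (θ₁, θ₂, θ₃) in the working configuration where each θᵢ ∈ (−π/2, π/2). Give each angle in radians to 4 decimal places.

rotate P by −φ1: (0.0842, 0.0265, -0.2983)
  A=0.0758, B=-0.2983, C=(l²−L²−A²−y'²−z²)/(2L)=-0.0310
  √(A²+B²)=0.3078;  θ1 = -1.3220+1.6716 ≈ 0.3496
φ2=120.0° → target in arm frame (-0.0192, -0.0862)
  e−x'=0.1792;  (l²−L²−(e−x')²−y'²−z²)/2L = -0.1688
  γ=atan2(-0.2983,0.1792)=-1.0300;  ψ=arccos(-0.4850)=2.0772;  θ2=γ+ψ≈1.0472
arm 3 (φ=240.0°): x'=-0.0650, y'=0.0597
  A=0.2250, B=-0.2983, C=(l²−L²−A²−y'²−z²)/(2L)=-0.2300
  √(A²+B²)=0.3737;  θ3 = -0.9245+2.2337 ≈ 1.3092

θ₁ = 0.3496, θ₂ = 1.0472, θ₃ = 1.3092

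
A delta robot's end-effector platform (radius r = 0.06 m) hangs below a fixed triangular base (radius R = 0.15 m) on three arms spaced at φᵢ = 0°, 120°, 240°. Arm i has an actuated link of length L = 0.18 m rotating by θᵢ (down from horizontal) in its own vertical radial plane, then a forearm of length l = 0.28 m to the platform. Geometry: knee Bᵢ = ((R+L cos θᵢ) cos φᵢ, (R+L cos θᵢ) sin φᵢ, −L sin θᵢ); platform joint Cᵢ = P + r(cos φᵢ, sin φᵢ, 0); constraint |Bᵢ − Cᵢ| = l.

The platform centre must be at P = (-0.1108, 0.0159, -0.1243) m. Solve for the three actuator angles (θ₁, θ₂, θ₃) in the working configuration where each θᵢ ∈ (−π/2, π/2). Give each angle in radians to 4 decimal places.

θ₁ = 1.1347, θ₂ = -0.3496, θ₃ = 0.0000

arm 1 (φ=0.0°): x'=-0.1108, y'=0.0159
  A cos θ + B sin θ = C:  0.2008·cos θ + -0.1243·sin θ = -0.0278
  γ=atan2(-0.1243,0.2008)=-0.5543;  ψ=arccos(-0.1179)=1.6890;  θ1=γ+ψ≈1.1347
arm 2 (φ=120.0°): x'=0.0692, y'=0.0880
  e−x'=0.0208;  (l²−L²−(e−x')²−y'²−z²)/2L = 0.0621
  θ2 = atan2(B,A) + arccos(C/0.1260) = -0.3496
arm 3 (φ=240.0°): x'=0.0416, y'=-0.1039
  e−x'=0.0484;  (l²−L²−(e−x')²−y'²−z²)/2L = 0.0484
  √(A²+B²)=0.1334;  θ3 = -1.1997+1.1997 ≈ 0.0000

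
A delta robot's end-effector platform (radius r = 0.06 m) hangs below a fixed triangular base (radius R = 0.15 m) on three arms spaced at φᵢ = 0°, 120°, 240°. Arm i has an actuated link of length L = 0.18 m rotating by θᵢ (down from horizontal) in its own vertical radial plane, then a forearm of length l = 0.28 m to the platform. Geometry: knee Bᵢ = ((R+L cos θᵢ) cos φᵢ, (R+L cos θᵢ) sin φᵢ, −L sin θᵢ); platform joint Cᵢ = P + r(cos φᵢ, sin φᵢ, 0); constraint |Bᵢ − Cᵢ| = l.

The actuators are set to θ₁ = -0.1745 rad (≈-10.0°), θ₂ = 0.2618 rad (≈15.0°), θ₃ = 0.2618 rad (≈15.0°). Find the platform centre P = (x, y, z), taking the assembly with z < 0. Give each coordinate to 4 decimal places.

(0.0205, 0.0000, -0.1010)

φ1=0.0°: virtual centre (0.2673, 0.0000, 0.0313), radius l
S2 = (0.2639·cos120.0°, 0.2639·sin120.0°, -0.0466) = (-0.1319, 0.2285, -0.0466)
arm 3 at φ=240.0°: e+L cos θ3 = 0.2639;  S3 = (-0.1319, -0.2285, -0.0466)
eliminate P² terms by subtracting sphere 1 from 2 and 3
linear system: -0.7984x+0.4570y = -0.0006−-0.1557z; -0.7984x+-0.4570y = -0.0006−-0.1557z
Cramer: x(z) = 0.0008-0.1950z;  y(z) = 0.0000+0.0000z
quadratic in z: (1.0380)z²+(0.0414)z+(-0.0064)=0, √Δ=0.1682 → z ∈ {-0.1010, 0.0611}; z = -0.1010 (taking z<0)
x = 0.0205, y = 0.0000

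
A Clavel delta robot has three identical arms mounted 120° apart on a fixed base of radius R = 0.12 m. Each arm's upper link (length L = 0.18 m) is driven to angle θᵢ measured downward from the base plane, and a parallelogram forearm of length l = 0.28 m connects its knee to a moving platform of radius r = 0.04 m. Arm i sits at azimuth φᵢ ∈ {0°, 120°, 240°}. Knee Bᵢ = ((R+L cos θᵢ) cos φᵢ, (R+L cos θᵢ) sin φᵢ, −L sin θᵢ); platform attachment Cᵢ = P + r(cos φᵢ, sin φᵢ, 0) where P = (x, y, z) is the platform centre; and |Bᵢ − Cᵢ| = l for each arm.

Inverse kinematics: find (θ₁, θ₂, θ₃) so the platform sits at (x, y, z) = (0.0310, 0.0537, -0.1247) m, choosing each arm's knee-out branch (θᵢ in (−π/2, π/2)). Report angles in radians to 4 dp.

rotate P by −φ1: (0.0310, 0.0537, -0.1247)
  A cos θ + B sin θ = C:  0.0490·cos θ + -0.1247·sin θ = 0.0699
  √(A²+B²)=0.1340;  θ1 = -1.1964+1.0219 ≈ -0.1745
φ2=120.0° → target in arm frame (0.0310, -0.0537)
  A=0.0490, B=-0.1247, C=(l²−L²−A²−y'²−z²)/(2L)=0.0699
  γ=atan2(-0.1247,0.0490)=-1.1964;  ψ=arccos(0.5218)=1.0219;  θ2=γ+ψ≈-0.1745
rotate P by −φ3: (-0.0620, 0.0000, -0.1247)
  A=0.1420, B=-0.1247, C=(l²−L²−A²−y'²−z²)/(2L)=0.0286
  γ=atan2(-0.1247,0.1420)=-0.7206;  ψ=arccos(0.1512)=1.4191;  θ3=γ+ψ≈0.6984

θ₁ = -0.1745, θ₂ = -0.1745, θ₃ = 0.6984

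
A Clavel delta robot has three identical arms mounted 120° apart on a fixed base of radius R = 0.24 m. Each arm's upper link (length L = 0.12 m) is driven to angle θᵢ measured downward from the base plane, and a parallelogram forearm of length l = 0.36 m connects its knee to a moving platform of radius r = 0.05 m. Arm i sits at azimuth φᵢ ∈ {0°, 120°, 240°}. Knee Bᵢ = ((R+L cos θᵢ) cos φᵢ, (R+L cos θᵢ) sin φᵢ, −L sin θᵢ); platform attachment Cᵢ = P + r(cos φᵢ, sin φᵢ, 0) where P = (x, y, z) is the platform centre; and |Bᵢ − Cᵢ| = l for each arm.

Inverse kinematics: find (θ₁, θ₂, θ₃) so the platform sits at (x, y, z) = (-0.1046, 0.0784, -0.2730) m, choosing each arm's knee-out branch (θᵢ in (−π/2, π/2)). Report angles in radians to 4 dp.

θ₁ = 1.3965, θ₂ = -0.2621, θ₃ = 0.8723

arm 1 (φ=0.0°): x'=-0.1046, y'=0.0784
  e−x'=0.2946;  (l²−L²−(e−x')²−y'²−z²)/2L = -0.2178
  γ=atan2(-0.2730,0.2946)=-0.7474;  ψ=arccos(-0.5422)=2.1438;  θ1=γ+ψ≈1.3965
rotate P by −φ2: (0.1202, 0.0514, -0.2730)
  e−x'=0.0698;  (l²−L²−(e−x')²−y'²−z²)/2L = 0.1382
  √(A²+B²)=0.2818;  θ2 = -1.3205+1.0584 ≈ -0.2621
φ3=240.0° → target in arm frame (-0.0156, -0.1298)
  e−x'=0.2056;  (l²−L²−(e−x')²−y'²−z²)/2L = -0.0768
  √(A²+B²)=0.3418;  θ3 = -0.9253+1.7976 ≈ 0.8723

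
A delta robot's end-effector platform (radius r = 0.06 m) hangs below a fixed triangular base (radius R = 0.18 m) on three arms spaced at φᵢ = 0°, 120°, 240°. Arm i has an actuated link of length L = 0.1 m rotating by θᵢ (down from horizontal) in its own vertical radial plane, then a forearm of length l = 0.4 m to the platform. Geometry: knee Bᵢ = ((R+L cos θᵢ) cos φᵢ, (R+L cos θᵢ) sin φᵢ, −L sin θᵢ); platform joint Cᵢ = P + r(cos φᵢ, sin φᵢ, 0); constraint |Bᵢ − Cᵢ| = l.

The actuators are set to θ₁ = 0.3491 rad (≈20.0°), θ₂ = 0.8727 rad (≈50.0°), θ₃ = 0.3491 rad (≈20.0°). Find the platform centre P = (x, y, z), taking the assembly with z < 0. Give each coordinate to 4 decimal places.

φ1=0.0°: virtual centre (0.2140, 0.0000, -0.0342), radius l
arm 2 at φ=120.0°: e+L cos θ2 = 0.1843;  centre 2 = (-0.0921, 0.1596, -0.0766)
centre 3 = (0.2140·cos240.0°, 0.2140·sin240.0°, -0.0342) = (-0.1070, -0.1853, -0.0342)
subtract pairs → two planes through P
[-0.6122 0.3192 -0.0848]·P = -0.0071;  [-0.6419 -0.3706 0.0000]·P = 0.0000
Cramer: x(z) = 0.0061-0.0728z;  y(z) = -0.0106+0.1261z
into |P−centre ₁|² = l²: 1.0212z² + 0.0960z + -0.1155 = 0;  Δ = 0.4811;  z = -0.3866 or 0.2926 → z<0 root = -0.3866
x = 0.0343, y = -0.0593

(0.0343, -0.0593, -0.3866)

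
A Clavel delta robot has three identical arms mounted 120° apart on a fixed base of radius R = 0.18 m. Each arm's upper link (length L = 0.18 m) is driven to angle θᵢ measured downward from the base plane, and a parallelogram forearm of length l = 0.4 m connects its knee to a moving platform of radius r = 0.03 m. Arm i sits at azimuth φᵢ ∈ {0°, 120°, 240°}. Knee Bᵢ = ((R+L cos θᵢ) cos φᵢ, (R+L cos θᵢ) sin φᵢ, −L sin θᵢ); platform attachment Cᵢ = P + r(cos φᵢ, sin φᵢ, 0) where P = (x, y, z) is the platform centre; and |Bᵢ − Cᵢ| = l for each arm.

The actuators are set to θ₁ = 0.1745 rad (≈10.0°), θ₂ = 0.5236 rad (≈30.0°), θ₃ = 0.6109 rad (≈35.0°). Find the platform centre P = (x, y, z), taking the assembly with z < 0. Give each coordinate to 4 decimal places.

(0.0521, 0.0110, -0.3213)

φ1=0.0°: virtual centre (0.3273, 0.0000, -0.0313), radius l
φ2=120.0°: virtual centre (-0.1529, 0.2649, -0.0900), radius l
φ3=240.0°: virtual centre (-0.1487, -0.2576, -0.1032), radius l
eliminate P² terms by subtracting sphere 1 from 2 and 3
plane₁₂: -0.9604x+0.5298y+-0.1175z = -0.0064
det = 0.9992;  x = 0.0081+-0.1369z,  y = 0.0025+-0.0265z
into |P−O₁|² = l²: 1.0195z² + 0.1498z + -0.0571 = 0;  Δ = 0.2554;  z = -0.3213 or 0.1744 → z<0 root = -0.3213
x = 0.0521, y = 0.0110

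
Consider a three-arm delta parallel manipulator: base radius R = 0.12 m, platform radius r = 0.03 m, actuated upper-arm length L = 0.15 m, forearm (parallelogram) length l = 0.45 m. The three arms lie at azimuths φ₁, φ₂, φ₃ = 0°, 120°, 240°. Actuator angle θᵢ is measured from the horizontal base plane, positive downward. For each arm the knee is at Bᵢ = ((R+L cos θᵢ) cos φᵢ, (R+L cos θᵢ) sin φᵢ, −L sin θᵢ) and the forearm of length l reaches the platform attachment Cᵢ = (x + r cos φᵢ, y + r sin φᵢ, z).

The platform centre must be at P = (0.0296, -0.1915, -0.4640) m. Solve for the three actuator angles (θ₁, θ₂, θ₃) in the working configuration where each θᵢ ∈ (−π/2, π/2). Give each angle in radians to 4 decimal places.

arm 1 (φ=0.0°): x'=0.0296, y'=-0.1915
  e−x'=0.0604;  (l²−L²−(e−x')²−y'²−z²)/2L = -0.2521
  √(A²+B²)=0.4679;  θ1 = -1.4414+2.1397 ≈ 0.6983
arm 2 (φ=120.0°): x'=-0.1806, y'=0.0701
  e−x'=0.2706;  (l²−L²−(e−x')²−y'²−z²)/2L = -0.3782
  √(A²+B²)=0.5372;  θ2 = -1.0428+2.3519 ≈ 1.3092
arm 3 (φ=240.0°): x'=0.1510, y'=0.1214
  e−x'=-0.0610;  (l²−L²−(e−x')²−y'²−z²)/2L = -0.1792
  √(A²+B²)=0.4680;  θ3 = -1.7016+1.9637 ≈ 0.2621

θ₁ = 0.6983, θ₂ = 1.3092, θ₃ = 0.2621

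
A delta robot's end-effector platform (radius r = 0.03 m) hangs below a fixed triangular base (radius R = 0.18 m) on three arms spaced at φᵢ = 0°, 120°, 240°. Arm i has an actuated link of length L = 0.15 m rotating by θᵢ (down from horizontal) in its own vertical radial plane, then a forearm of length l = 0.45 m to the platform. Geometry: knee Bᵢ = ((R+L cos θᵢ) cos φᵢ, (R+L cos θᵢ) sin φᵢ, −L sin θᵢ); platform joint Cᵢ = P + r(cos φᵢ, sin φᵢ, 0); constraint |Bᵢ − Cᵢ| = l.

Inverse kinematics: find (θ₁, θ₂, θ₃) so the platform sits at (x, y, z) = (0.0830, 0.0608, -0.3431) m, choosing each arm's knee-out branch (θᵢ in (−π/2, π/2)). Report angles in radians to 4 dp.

θ₁ = -0.3491, θ₂ = 0.0871, θ₃ = 0.6110

arm 1 (φ=0.0°): x'=0.0830, y'=0.0608
  e−x'=0.0670;  (l²−L²−(e−x')²−y'²−z²)/2L = 0.1803
  θ1 = atan2(B,A) + arccos(C/0.3496) = -0.3491
φ2=120.0° → target in arm frame (0.0112, -0.1023)
  A cos θ + B sin θ = C:  0.1388·cos θ + -0.3431·sin θ = 0.1085
  γ=atan2(-0.3431,0.1388)=-1.1863;  ψ=arccos(0.2931)=1.2734;  θ2=γ+ψ≈0.0871
arm 3 (φ=240.0°): x'=-0.0942, y'=0.0415
  e−x'=0.2442;  (l²−L²−(e−x')²−y'²−z²)/2L = 0.0032
  √(A²+B²)=0.4211;  θ3 = -0.9523+1.5633 ≈ 0.6110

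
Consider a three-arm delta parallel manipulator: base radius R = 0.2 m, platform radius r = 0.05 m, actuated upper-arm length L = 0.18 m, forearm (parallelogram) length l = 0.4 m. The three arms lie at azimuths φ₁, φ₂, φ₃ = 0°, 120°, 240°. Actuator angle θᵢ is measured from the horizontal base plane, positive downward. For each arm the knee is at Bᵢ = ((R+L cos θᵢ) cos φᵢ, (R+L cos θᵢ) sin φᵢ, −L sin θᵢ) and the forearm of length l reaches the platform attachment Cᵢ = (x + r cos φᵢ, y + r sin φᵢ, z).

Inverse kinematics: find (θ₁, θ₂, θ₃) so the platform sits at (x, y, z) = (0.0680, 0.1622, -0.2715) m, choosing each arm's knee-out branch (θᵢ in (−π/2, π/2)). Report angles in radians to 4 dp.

rotate P by −φ1: (0.0680, 0.1622, -0.2715)
  A cos θ + B sin θ = C:  0.0820·cos θ + -0.2715·sin θ = 0.0579
  γ=atan2(-0.2715,0.0820)=-1.2775;  ψ=arccos(0.2043)=1.3651;  θ1=γ+ψ≈0.0876
rotate P by −φ2: (0.1065, -0.1400, -0.2715)
  A=0.0435, B=-0.2715, C=(l²−L²−A²−y'²−z²)/(2L)=0.0900
  γ=atan2(-0.2715,0.0435)=-1.4118;  ψ=arccos(0.3273)=1.2374;  θ2=γ+ψ≈-0.1744
arm 3 (φ=240.0°): x'=-0.1745, y'=-0.0222
  A cos θ + B sin θ = C:  0.3245·cos θ + -0.2715·sin θ = -0.1441
  √(A²+B²)=0.4231;  θ3 = -0.6968+1.9184 ≈ 1.2217

θ₁ = 0.0876, θ₂ = -0.1744, θ₃ = 1.2217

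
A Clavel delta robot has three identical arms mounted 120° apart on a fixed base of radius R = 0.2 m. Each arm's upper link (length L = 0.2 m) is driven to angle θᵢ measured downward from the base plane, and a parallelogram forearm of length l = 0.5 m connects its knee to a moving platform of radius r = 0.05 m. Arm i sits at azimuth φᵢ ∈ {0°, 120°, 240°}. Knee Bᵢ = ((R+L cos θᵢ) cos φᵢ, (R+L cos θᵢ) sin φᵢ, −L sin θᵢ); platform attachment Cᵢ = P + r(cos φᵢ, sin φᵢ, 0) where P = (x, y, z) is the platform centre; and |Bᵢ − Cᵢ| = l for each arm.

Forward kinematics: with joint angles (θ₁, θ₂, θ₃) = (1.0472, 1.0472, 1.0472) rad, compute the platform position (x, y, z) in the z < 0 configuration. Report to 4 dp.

arm 1 at φ=0.0°: e+L cos θ1 = 0.2500;  S1 = (0.2500, 0.0000, -0.1732)
arm 2 at φ=120.0°: e+L cos θ2 = 0.2500;  S2 = (-0.1250, 0.2165, -0.1732)
arm 3 at φ=240.0°: e+L cos θ3 = 0.2500;  S3 = (-0.1250, -0.2165, -0.1732)
subtract pairs → two planes through P
linear system: -0.7500x+0.4330y = 0.0000−0.0000z; -0.7500x+-0.4330y = 0.0000−0.0000z
Cramer: x(z) = 0.0000+0.0000z;  y(z) = 0.0000+0.0000z
sphere 1 gives Az²+Bz+C=0 with A=1.0000, B=0.3464, C=-0.1575;  B²−4AC=0.7500;  roots -0.6062, 0.2598;  negative root z = -0.6062
x = 0.0000, y = 0.0000

(0.0000, 0.0000, -0.6062)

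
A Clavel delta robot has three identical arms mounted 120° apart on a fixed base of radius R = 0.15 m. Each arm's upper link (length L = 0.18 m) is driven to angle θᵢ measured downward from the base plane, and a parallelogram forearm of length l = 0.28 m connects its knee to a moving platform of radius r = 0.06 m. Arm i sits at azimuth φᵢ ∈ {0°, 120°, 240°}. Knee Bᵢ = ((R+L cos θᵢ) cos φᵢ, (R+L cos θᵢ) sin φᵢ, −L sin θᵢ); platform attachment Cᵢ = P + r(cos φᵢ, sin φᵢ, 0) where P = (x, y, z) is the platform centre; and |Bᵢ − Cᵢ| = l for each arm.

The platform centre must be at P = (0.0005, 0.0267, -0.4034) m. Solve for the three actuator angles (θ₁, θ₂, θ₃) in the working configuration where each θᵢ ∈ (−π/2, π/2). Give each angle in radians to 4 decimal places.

arm 1 (φ=0.0°): x'=0.0005, y'=0.0267
  A=0.0895, B=-0.4034, C=(l²−L²−A²−y'²−z²)/(2L)=-0.3485
  √(A²+B²)=0.4132;  θ1 = -1.3525+2.5743 ≈ 1.2218
arm 2 (φ=120.0°): x'=0.0229, y'=-0.0138
  A cos θ + B sin θ = C:  0.0671·cos θ + -0.4034·sin θ = -0.3373
  γ=atan2(-0.4034,0.0671)=-1.4059;  ψ=arccos(-0.8248)=2.5406;  θ2=γ+ψ≈1.1347
rotate P by −φ3: (-0.0234, -0.0129, -0.4034)
  A cos θ + B sin θ = C:  0.1134·cos θ + -0.4034·sin θ = -0.3604
  γ=atan2(-0.4034,0.1134)=-1.2968;  ψ=arccos(-0.8601)=2.6063;  θ3=γ+ψ≈1.3095

θ₁ = 1.2218, θ₂ = 1.1347, θ₃ = 1.3095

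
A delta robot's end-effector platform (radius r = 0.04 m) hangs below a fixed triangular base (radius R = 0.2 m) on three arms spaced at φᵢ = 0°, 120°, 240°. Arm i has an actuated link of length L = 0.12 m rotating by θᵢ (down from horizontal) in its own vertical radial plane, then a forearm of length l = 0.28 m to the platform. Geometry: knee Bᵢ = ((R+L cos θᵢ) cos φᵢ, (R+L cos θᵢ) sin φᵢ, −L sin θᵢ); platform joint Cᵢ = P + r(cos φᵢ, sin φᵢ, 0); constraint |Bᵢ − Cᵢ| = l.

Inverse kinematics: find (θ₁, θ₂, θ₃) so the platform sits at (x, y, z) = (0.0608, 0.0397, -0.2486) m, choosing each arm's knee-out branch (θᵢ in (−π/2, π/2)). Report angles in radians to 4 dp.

rotate P by −φ1: (0.0608, 0.0397, -0.2486)
  e−x'=0.0992;  (l²−L²−(e−x')²−y'²−z²)/2L = -0.0384
  γ=atan2(-0.2486,0.0992)=-1.1911;  ψ=arccos(-0.1435)=1.7148;  θ1=γ+ψ≈0.5237
arm 2 (φ=120.0°): x'=0.0040, y'=-0.0725
  e−x'=0.1560;  (l²−L²−(e−x')²−y'²−z²)/2L = -0.1142
  γ=atan2(-0.2486,0.1560)=-1.0103;  ψ=arccos(-0.3890)=1.9703;  θ2=γ+ψ≈0.9600
arm 3 (φ=240.0°): x'=-0.0648, y'=0.0328
  A cos θ + B sin θ = C:  0.2248·cos θ + -0.2486·sin θ = -0.2059
  θ3 = atan2(B,A) + arccos(C/0.3352) = 1.3965

θ₁ = 0.5237, θ₂ = 0.9600, θ₃ = 1.3965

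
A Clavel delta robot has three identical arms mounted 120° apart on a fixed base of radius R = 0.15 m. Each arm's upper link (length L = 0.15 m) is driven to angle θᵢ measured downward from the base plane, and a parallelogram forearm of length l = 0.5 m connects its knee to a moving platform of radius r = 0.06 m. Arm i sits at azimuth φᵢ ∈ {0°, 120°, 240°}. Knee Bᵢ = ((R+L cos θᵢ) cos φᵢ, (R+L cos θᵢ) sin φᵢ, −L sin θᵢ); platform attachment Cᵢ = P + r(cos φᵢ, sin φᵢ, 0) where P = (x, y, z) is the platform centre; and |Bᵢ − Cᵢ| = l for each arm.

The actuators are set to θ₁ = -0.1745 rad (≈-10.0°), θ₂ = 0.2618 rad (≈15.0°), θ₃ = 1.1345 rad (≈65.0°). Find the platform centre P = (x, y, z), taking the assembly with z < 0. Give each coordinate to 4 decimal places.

φ1=0.0°: virtual centre (0.2377, 0.0000, 0.0260), radius l
arm 2 at φ=120.0°: (R−r)+L cos θ2 = 0.2349;  O2 = (-0.1174, 0.2034, -0.0388)
O3 = (0.1534·cos240.0°, 0.1534·sin240.0°, -0.1359) = (-0.0767, -0.1328, -0.1359)
eliminate P² terms by subtracting sphere 1 from 2 and 3
plane₁₂: -0.7103x+0.4068y+-0.1297z = -0.0005
Cramer: x(z) = 0.0142-0.3740z;  y(z) = 0.0235-0.3342z
quadratic in z: (1.2516)z²+(0.0994)z+(-0.1988)=0, √Δ=1.0026 → z ∈ {-0.4402, 0.3608}; z = -0.4402 (taking z<0)
x = 0.1789, y = 0.1706

(0.1789, 0.1706, -0.4402)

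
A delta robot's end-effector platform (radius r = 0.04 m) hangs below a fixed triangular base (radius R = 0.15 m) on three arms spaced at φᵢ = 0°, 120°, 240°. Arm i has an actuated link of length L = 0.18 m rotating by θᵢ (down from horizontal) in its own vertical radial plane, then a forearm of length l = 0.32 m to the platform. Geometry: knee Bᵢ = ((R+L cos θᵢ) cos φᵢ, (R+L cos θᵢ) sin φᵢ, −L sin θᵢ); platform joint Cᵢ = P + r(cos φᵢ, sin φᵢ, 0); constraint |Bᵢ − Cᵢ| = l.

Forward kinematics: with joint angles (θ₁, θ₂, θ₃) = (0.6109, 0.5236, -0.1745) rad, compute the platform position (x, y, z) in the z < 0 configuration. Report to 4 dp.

(-0.0418, -0.0552, -0.2023)

arm 1 at φ=0.0°: e+L cos θ1 = 0.2574;  centre 1 = (0.2574, 0.0000, -0.1032)
centre 2 = (0.2659·cos120.0°, 0.2659·sin120.0°, -0.0900) = (-0.1329, 0.2303, -0.0900)
arm 3 at φ=240.0°: e+L cos θ3 = 0.2873;  centre 3 = (-0.1436, -0.2488, 0.0313)
|centre ₂|²−|centre ₁|² = 0.0019;  |centre ₃|²−|centre ₁|² = 0.0066
plane₁₂: -0.7808x+0.4605y+0.0265z = 0.0019
Cramer: x(z) = -0.0052+0.1809z;  y(z) = -0.0048+0.2491z
quadratic in z: (1.0947)z²+(0.1091)z+(-0.0227)=0, √Δ=0.3338 → z ∈ {-0.2023, 0.1026}; z = -0.2023 (taking z<0)
x = -0.0418, y = -0.0552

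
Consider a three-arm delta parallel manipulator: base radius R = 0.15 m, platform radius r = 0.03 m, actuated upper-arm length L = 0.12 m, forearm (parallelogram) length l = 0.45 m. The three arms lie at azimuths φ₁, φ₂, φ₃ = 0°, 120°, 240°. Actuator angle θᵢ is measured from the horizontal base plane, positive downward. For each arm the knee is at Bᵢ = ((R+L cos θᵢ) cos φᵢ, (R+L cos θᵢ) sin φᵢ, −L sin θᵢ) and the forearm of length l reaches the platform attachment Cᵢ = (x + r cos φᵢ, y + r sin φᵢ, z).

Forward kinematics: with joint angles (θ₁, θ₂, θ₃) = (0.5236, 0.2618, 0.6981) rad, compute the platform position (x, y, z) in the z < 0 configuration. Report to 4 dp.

φ1=0.0°: virtual centre (0.2239, 0.0000, -0.0600), radius l
S2 = (0.2359·cos120.0°, 0.2359·sin120.0°, -0.0311) = (-0.1180, 0.2043, -0.0311)
S3 = (0.2119·cos240.0°, 0.2119·sin240.0°, -0.0771) = (-0.1060, -0.1835, -0.0771)
subtract pairs → two planes through P
[-0.6838 0.4086 0.0579]·P = 0.0029;  [-0.6598 -0.3671 -0.0343]·P = -0.0029
det = 0.5206;  x = 0.0002+0.0139z,  y = 0.0074+-0.1184z
sphere 1 gives Az²+Bz+C=0 with A=1.0142, B=0.1120, C=-0.1488;  B²−4AC=0.6162;  roots -0.4422, 0.3318;  negative root z = -0.4422
x = -0.0059, y = 0.0598

(-0.0059, 0.0598, -0.4422)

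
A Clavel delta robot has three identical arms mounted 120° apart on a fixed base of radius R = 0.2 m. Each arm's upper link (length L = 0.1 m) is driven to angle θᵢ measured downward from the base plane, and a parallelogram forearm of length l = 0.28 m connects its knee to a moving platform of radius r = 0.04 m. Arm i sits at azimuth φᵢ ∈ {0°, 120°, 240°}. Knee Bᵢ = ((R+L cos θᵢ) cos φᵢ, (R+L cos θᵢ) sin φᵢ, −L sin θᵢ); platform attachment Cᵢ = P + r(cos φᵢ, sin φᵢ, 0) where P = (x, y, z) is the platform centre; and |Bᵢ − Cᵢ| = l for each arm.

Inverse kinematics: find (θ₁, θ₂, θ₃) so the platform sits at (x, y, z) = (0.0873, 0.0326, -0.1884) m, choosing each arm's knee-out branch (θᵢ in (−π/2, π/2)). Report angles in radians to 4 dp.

θ₁ = -0.3493, θ₂ = 0.8726, θ₃ = 1.3088

arm 1 (φ=0.0°): x'=0.0873, y'=0.0326
  e−x'=0.0727;  (l²−L²−(e−x')²−y'²−z²)/2L = 0.1328
  γ=atan2(-0.1884,0.0727)=-1.2025;  ψ=arccos(0.6576)=0.8532;  θ1=γ+ψ≈-0.3493
φ2=120.0° → target in arm frame (-0.0154, -0.0919)
  e−x'=0.1754;  (l²−L²−(e−x')²−y'²−z²)/2L = -0.0316
  γ=atan2(-0.1884,0.1754)=-0.8211;  ψ=arccos(-0.1226)=1.6937;  θ2=γ+ψ≈0.8726
φ3=240.0° → target in arm frame (-0.0719, 0.0593)
  e−x'=0.2319;  (l²−L²−(e−x')²−y'²−z²)/2L = -0.1219
  γ=atan2(-0.1884,0.2319)=-0.6823;  ψ=arccos(-0.4080)=1.9911;  θ3=γ+ψ≈1.3088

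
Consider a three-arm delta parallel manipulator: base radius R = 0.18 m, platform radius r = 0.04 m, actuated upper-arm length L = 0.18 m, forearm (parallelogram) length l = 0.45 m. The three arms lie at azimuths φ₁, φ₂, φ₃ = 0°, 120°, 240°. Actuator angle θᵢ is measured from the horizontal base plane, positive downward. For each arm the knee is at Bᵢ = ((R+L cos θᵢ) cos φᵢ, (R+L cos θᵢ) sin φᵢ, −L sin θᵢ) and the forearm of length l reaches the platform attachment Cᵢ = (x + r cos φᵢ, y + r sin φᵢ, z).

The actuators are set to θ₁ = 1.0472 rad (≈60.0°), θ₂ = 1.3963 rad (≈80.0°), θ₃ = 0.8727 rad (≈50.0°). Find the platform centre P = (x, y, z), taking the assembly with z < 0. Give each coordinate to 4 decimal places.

(0.0196, -0.0920, -0.5429)

S1 = (0.2300·cos0.0°, 0.2300·sin0.0°, -0.1559) = (0.2300, 0.0000, -0.1559)
φ2=120.0°: virtual centre (-0.0856, 0.1483, -0.1773), radius l
arm 3 at φ=240.0°: e+L cos θ3 = 0.2557;  S3 = (-0.1278, -0.2214, -0.1379)
subtract pairs → two planes through P
[-0.6312 0.2966 -0.0428]·P = -0.0164;  [-0.7157 -0.4429 0.0360]·P = 0.0072
Cramer: x(z) = 0.0105-0.0168z;  y(z) = -0.0332+0.1084z
quadratic in z: (1.0120)z²+(0.3120)z+(-0.1289)=0, √Δ=0.7869 → z ∈ {-0.5429, 0.2346}; z = -0.5429 (taking z<0)
x = 0.0196, y = -0.0920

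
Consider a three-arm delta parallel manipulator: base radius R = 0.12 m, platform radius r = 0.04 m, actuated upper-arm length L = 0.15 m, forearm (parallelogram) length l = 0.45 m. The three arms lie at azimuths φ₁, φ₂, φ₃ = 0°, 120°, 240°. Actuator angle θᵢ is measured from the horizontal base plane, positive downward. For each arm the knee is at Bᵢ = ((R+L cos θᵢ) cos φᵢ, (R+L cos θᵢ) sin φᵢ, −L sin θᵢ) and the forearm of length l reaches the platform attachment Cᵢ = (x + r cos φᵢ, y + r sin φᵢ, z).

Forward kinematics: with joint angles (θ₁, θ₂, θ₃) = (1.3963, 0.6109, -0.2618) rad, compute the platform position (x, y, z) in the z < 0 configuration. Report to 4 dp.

φ1=0.0°: virtual centre (0.1060, 0.0000, -0.1477), radius l
arm 2 at φ=120.0°: e+L cos θ2 = 0.2029;  O2 = (-0.1014, 0.1757, -0.0860)
φ3=240.0°: virtual centre (-0.1124, -0.1948, 0.0388), radius l
subtract pairs → two planes through P
plane₁₂: -0.4150x+0.3514y+0.1234z = 0.0155
det = 0.3152;  x = -0.0403+0.5684z,  y = -0.0036+0.3202z
sphere 1 gives Az²+Bz+C=0 with A=1.4256, B=0.1268, C=-0.1592;  B²−4AC=0.9241;  roots -0.3816, 0.2927;  negative root z = -0.3816
x = -0.2573, y = -0.1257

(-0.2573, -0.1257, -0.3816)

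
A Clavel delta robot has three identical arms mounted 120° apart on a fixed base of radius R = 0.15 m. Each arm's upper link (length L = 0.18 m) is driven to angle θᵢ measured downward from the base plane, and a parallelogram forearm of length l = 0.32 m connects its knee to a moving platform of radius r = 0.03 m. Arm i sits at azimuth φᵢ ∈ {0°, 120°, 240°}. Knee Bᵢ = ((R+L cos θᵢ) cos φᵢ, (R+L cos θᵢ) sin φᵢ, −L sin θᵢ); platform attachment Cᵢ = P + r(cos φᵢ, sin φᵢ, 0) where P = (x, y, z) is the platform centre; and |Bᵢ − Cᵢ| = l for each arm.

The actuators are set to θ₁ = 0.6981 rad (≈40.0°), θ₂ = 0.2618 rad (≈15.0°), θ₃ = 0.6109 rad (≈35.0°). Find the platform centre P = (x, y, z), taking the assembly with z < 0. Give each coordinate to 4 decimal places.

φ1=0.0°: virtual centre (0.2579, 0.0000, -0.1157), radius l
S2 = (0.2939·cos120.0°, 0.2939·sin120.0°, -0.0466) = (-0.1469, 0.2545, -0.0466)
arm 3 at φ=240.0°: ρ3 = 0.2674;  S3 = (-0.1337, -0.2316, -0.1032)
eliminate P² terms by subtracting sphere 1 from 2 and 3
[-0.8096 0.5090 0.1382]·P = 0.0086;  [-0.7832 -0.4632 0.0249]·P = 0.0023
Cramer: x(z) = -0.0067+0.0991z;  y(z) = 0.0063-0.1139z
quadratic in z: (1.0228)z²+(0.1775)z+(-0.0190)=0, √Δ=0.3304 → z ∈ {-0.2483, 0.0747}; z = -0.2483 (taking z<0)
x = -0.0313, y = 0.0346

(-0.0313, 0.0346, -0.2483)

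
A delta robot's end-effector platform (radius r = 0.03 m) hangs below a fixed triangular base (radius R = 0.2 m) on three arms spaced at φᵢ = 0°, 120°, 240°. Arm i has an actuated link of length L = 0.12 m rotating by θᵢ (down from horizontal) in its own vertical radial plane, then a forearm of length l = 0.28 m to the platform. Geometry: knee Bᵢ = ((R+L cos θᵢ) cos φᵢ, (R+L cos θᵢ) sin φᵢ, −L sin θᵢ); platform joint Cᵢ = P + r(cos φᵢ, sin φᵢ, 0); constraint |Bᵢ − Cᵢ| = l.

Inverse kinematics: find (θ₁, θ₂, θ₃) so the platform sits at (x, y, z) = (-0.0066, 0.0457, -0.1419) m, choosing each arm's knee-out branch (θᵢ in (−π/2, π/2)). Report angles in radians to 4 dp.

θ₁ = 0.6979, θ₂ = 0.0877, θ₃ = 0.9599

rotate P by −φ1: (-0.0066, 0.0457, -0.1419)
  e−x'=0.1766;  (l²−L²−(e−x')²−y'²−z²)/2L = 0.0441
  γ=atan2(-0.1419,0.1766)=-0.6769;  ψ=arccos(0.1947)=1.3748;  θ1=γ+ψ≈0.6979
arm 2 (φ=120.0°): x'=0.0429, y'=-0.0171
  A=0.1271, B=-0.1419, C=(l²−L²−A²−y'²−z²)/(2L)=0.1142
  γ=atan2(-0.1419,0.1271)=-0.8403;  ψ=arccos(0.5995)=0.9279;  θ2=γ+ψ≈0.0877
rotate P by −φ3: (-0.0363, -0.0286, -0.1419)
  A cos θ + B sin θ = C:  0.2063·cos θ + -0.1419·sin θ = 0.0021
  θ3 = atan2(B,A) + arccos(C/0.2504) = 0.9599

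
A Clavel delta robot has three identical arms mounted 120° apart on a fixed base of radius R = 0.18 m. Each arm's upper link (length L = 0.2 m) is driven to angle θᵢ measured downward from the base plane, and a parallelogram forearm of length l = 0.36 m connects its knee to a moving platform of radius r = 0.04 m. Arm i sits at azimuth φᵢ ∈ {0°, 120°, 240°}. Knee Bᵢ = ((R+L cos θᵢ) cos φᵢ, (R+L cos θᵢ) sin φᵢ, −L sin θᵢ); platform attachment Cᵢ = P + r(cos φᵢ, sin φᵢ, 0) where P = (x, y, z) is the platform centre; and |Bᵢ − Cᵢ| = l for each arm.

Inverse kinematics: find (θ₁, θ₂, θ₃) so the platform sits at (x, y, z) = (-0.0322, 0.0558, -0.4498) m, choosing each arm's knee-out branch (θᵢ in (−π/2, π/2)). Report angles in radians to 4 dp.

arm 1 (φ=0.0°): x'=-0.0322, y'=0.0558
  A=0.1722, B=-0.4498, C=(l²−L²−A²−y'²−z²)/(2L)=-0.3637
  γ=atan2(-0.4498,0.1722)=-1.2052;  ψ=arccos(-0.7552)=2.4267;  θ1=γ+ψ≈1.2215
rotate P by −φ2: (0.0644, 0.0000, -0.4498)
  A=0.0756, B=-0.4498, C=(l²−L²−A²−y'²−z²)/(2L)=-0.2961
  γ=atan2(-0.4498,0.0756)=-1.4043;  ψ=arccos(-0.6491)=2.2773;  θ2=γ+ψ≈0.8729
arm 3 (φ=240.0°): x'=-0.0322, y'=-0.0558
  A=0.1722, B=-0.4498, C=(l²−L²−A²−y'²−z²)/(2L)=-0.3637
  θ3 = atan2(B,A) + arccos(C/0.4816) = 1.2216

θ₁ = 1.2215, θ₂ = 0.8729, θ₃ = 1.2216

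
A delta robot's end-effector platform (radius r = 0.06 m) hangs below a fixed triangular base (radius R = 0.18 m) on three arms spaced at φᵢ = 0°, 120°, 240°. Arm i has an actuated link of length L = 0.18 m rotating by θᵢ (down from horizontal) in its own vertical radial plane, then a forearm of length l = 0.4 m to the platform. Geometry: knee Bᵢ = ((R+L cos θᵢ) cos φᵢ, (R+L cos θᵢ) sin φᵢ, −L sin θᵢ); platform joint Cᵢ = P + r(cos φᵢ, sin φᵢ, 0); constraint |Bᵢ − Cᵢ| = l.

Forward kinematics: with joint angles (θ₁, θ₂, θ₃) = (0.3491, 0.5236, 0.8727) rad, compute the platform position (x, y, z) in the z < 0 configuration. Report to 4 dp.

O1 = (0.2891·cos0.0°, 0.2891·sin0.0°, -0.0616) = (0.2891, 0.0000, -0.0616)
arm 2 at φ=120.0°: (R−r)+L cos θ2 = 0.2759;  O2 = (-0.1379, 0.2389, -0.0900)
arm 3 at φ=240.0°: (R−r)+L cos θ3 = 0.2357;  O3 = (-0.1178, -0.2041, -0.1379)
|O₂|²−|O₁|² = -0.0032;  |O₃|²−|O₁|² = -0.0128
linear system: -0.8542x+0.4778y = -0.0032−-0.0569z; -0.8140x+-0.4082y = -0.0128−-0.1526z
det = 0.7377;  x = 0.0101+-0.1303z,  y = 0.0113+-0.1140z
into |P−O₁|² = l²: 1.0300z² + 0.1933z + -0.0782 = 0;  Δ = 0.3595;  z = -0.3849 or 0.1972 → z<0 root = -0.3849
x = 0.0602, y = 0.0552

(0.0602, 0.0552, -0.3849)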